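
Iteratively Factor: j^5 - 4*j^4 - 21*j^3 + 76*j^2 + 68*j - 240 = (j + 2)*(j^4 - 6*j^3 - 9*j^2 + 94*j - 120) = (j + 2)*(j + 4)*(j^3 - 10*j^2 + 31*j - 30) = (j - 2)*(j + 2)*(j + 4)*(j^2 - 8*j + 15) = (j - 3)*(j - 2)*(j + 2)*(j + 4)*(j - 5)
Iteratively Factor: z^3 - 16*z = (z - 4)*(z^2 + 4*z) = (z - 4)*(z + 4)*(z)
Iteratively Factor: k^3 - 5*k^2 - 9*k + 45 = (k + 3)*(k^2 - 8*k + 15) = (k - 5)*(k + 3)*(k - 3)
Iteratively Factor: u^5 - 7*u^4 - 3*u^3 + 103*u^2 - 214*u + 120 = (u - 5)*(u^4 - 2*u^3 - 13*u^2 + 38*u - 24) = (u - 5)*(u + 4)*(u^3 - 6*u^2 + 11*u - 6) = (u - 5)*(u - 3)*(u + 4)*(u^2 - 3*u + 2) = (u - 5)*(u - 3)*(u - 2)*(u + 4)*(u - 1)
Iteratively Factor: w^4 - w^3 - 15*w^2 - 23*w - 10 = (w + 2)*(w^3 - 3*w^2 - 9*w - 5) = (w - 5)*(w + 2)*(w^2 + 2*w + 1) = (w - 5)*(w + 1)*(w + 2)*(w + 1)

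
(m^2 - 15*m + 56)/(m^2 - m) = (m^2 - 15*m + 56)/(m*(m - 1))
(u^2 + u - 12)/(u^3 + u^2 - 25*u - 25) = (u^2 + u - 12)/(u^3 + u^2 - 25*u - 25)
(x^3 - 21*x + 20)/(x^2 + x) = (x^3 - 21*x + 20)/(x*(x + 1))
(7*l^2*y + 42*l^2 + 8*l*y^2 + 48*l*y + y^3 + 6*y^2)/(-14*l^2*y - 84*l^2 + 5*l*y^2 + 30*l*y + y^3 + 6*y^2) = (l + y)/(-2*l + y)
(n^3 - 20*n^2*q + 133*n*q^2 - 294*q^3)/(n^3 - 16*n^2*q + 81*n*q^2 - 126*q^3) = (-n + 7*q)/(-n + 3*q)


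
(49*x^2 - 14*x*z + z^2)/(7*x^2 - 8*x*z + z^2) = (7*x - z)/(x - z)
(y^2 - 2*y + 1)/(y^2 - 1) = (y - 1)/(y + 1)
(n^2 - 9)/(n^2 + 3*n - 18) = (n + 3)/(n + 6)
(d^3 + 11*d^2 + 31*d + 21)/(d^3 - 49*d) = (d^2 + 4*d + 3)/(d*(d - 7))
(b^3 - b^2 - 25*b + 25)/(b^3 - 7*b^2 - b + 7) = (b^2 - 25)/(b^2 - 6*b - 7)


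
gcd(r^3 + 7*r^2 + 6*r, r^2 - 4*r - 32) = 1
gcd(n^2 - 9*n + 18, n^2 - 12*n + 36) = n - 6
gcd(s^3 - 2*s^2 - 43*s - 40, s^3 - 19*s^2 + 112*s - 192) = s - 8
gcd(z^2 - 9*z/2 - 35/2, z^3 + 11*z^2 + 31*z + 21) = 1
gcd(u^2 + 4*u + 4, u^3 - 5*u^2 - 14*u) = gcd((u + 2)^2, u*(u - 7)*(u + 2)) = u + 2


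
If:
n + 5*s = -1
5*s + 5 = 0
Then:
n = 4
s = -1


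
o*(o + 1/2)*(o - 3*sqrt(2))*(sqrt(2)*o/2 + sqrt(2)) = sqrt(2)*o^4/2 - 3*o^3 + 5*sqrt(2)*o^3/4 - 15*o^2/2 + sqrt(2)*o^2/2 - 3*o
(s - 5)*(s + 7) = s^2 + 2*s - 35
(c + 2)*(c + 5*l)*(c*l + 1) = c^3*l + 5*c^2*l^2 + 2*c^2*l + c^2 + 10*c*l^2 + 5*c*l + 2*c + 10*l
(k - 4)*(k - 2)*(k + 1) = k^3 - 5*k^2 + 2*k + 8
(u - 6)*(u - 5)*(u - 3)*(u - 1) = u^4 - 15*u^3 + 77*u^2 - 153*u + 90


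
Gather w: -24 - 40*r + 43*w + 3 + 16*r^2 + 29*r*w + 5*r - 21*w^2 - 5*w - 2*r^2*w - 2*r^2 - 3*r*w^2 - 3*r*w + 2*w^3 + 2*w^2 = 14*r^2 - 35*r + 2*w^3 + w^2*(-3*r - 19) + w*(-2*r^2 + 26*r + 38) - 21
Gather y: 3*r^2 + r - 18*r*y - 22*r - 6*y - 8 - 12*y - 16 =3*r^2 - 21*r + y*(-18*r - 18) - 24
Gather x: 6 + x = x + 6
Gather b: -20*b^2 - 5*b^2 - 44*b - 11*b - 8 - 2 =-25*b^2 - 55*b - 10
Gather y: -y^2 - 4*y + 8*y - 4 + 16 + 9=-y^2 + 4*y + 21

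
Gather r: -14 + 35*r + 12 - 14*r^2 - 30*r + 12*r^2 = -2*r^2 + 5*r - 2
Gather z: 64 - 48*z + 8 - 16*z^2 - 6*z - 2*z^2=-18*z^2 - 54*z + 72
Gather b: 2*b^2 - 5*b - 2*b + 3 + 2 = 2*b^2 - 7*b + 5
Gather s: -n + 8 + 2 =10 - n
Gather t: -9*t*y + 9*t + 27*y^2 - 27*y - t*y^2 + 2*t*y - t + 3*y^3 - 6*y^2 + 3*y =t*(-y^2 - 7*y + 8) + 3*y^3 + 21*y^2 - 24*y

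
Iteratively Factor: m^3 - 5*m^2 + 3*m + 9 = (m + 1)*(m^2 - 6*m + 9) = (m - 3)*(m + 1)*(m - 3)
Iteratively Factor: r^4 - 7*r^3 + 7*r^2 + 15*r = (r + 1)*(r^3 - 8*r^2 + 15*r) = (r - 5)*(r + 1)*(r^2 - 3*r) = r*(r - 5)*(r + 1)*(r - 3)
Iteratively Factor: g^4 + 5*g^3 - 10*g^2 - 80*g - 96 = (g + 3)*(g^3 + 2*g^2 - 16*g - 32) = (g - 4)*(g + 3)*(g^2 + 6*g + 8) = (g - 4)*(g + 2)*(g + 3)*(g + 4)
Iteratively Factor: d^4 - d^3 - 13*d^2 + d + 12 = (d - 1)*(d^3 - 13*d - 12) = (d - 4)*(d - 1)*(d^2 + 4*d + 3) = (d - 4)*(d - 1)*(d + 3)*(d + 1)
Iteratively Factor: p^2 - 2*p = (p)*(p - 2)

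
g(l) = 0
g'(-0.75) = 0.00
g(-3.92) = 0.00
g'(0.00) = 0.00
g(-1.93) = 0.00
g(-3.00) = 0.00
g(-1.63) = 0.00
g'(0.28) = 0.00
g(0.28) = 0.00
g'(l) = 0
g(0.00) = 0.00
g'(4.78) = 0.00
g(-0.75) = 0.00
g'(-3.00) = 0.00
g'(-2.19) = 0.00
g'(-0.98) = 0.00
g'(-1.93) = 0.00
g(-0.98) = 0.00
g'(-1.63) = 0.00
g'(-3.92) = 0.00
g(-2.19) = 0.00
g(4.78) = 0.00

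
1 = 1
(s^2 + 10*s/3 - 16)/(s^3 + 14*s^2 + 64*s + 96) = (s - 8/3)/(s^2 + 8*s + 16)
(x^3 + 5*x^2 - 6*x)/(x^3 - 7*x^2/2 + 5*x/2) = 2*(x + 6)/(2*x - 5)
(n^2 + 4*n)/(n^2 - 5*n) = (n + 4)/(n - 5)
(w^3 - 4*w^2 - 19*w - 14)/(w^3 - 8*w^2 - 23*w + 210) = (w^2 + 3*w + 2)/(w^2 - w - 30)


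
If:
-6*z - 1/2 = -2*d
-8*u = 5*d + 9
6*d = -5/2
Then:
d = -5/12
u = -83/96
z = -2/9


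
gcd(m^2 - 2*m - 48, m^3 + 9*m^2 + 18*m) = m + 6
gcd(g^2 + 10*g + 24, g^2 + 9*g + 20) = g + 4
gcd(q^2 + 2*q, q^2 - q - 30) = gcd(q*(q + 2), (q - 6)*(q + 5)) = 1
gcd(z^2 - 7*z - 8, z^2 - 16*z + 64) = z - 8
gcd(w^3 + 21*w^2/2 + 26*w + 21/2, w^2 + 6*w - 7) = w + 7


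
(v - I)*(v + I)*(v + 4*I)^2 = v^4 + 8*I*v^3 - 15*v^2 + 8*I*v - 16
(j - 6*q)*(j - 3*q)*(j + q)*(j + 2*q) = j^4 - 6*j^3*q - 7*j^2*q^2 + 36*j*q^3 + 36*q^4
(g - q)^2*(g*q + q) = g^3*q - 2*g^2*q^2 + g^2*q + g*q^3 - 2*g*q^2 + q^3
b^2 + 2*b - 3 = (b - 1)*(b + 3)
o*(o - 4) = o^2 - 4*o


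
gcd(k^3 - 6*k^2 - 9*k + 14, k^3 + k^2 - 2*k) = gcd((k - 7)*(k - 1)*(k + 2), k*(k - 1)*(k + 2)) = k^2 + k - 2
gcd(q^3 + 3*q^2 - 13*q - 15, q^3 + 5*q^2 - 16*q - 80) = q + 5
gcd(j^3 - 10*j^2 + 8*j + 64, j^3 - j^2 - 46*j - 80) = j^2 - 6*j - 16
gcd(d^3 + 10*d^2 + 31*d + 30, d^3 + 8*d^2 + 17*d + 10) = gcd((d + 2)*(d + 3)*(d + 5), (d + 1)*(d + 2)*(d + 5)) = d^2 + 7*d + 10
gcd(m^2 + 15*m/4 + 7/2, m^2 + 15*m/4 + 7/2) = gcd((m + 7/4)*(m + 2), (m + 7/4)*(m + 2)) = m^2 + 15*m/4 + 7/2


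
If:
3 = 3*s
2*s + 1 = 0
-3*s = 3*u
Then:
No Solution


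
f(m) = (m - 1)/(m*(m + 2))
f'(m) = -(m - 1)/(m*(m + 2)^2) + 1/(m*(m + 2)) - (m - 1)/(m^2*(m + 2))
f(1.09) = 0.03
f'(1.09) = 0.26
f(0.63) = -0.22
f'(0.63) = 1.04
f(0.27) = -1.19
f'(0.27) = 6.57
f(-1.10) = 2.12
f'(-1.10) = -1.44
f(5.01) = 0.11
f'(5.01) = -0.01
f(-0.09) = 6.34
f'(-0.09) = 61.32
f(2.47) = 0.13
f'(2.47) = 0.01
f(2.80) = 0.13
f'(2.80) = -0.00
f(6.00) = 0.10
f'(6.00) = -0.00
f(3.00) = 0.13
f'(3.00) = 0.00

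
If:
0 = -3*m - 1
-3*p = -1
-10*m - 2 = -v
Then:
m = -1/3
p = 1/3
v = -4/3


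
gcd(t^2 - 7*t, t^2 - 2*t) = t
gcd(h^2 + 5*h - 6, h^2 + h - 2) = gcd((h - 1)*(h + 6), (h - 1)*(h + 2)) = h - 1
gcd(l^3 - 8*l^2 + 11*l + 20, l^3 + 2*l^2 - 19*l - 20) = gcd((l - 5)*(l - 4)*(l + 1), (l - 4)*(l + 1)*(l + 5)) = l^2 - 3*l - 4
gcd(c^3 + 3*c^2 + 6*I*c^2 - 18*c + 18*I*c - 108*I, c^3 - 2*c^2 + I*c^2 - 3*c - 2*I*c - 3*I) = c - 3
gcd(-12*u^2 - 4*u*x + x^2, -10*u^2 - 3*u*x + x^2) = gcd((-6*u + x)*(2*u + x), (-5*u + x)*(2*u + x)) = 2*u + x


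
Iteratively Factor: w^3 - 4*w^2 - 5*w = (w + 1)*(w^2 - 5*w) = w*(w + 1)*(w - 5)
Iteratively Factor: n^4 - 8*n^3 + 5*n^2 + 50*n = (n - 5)*(n^3 - 3*n^2 - 10*n) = n*(n - 5)*(n^2 - 3*n - 10) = n*(n - 5)*(n + 2)*(n - 5)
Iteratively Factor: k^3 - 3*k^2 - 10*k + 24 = (k - 4)*(k^2 + k - 6) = (k - 4)*(k + 3)*(k - 2)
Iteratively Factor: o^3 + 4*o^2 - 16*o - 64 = (o + 4)*(o^2 - 16) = (o + 4)^2*(o - 4)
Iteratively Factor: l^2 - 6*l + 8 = (l - 2)*(l - 4)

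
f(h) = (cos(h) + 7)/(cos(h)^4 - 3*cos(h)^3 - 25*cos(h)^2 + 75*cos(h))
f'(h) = (cos(h) + 7)*(4*sin(h)*cos(h)^3 - 9*sin(h)*cos(h)^2 - 50*sin(h)*cos(h) + 75*sin(h))/(cos(h)^4 - 3*cos(h)^3 - 25*cos(h)^2 + 75*cos(h))^2 - sin(h)/(cos(h)^4 - 3*cos(h)^3 - 25*cos(h)^2 + 75*cos(h))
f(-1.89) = -0.26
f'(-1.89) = -0.89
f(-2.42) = -0.09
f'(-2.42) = -0.10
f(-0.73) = 0.19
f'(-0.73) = -0.09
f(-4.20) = -0.15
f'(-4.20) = 0.33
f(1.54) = 3.08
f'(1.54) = 98.38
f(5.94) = 0.17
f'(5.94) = -0.02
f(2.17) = -0.13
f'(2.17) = 0.23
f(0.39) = 0.17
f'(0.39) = 0.03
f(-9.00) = -0.07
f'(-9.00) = -0.04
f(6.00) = 0.17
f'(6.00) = -0.02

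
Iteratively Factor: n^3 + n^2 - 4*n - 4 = (n + 1)*(n^2 - 4) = (n - 2)*(n + 1)*(n + 2)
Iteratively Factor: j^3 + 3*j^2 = (j + 3)*(j^2) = j*(j + 3)*(j)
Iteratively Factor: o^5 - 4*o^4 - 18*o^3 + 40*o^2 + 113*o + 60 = (o - 5)*(o^4 + o^3 - 13*o^2 - 25*o - 12) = (o - 5)*(o + 1)*(o^3 - 13*o - 12) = (o - 5)*(o + 1)^2*(o^2 - o - 12) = (o - 5)*(o - 4)*(o + 1)^2*(o + 3)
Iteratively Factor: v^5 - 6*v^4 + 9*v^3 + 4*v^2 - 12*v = (v - 2)*(v^4 - 4*v^3 + v^2 + 6*v) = (v - 2)*(v + 1)*(v^3 - 5*v^2 + 6*v) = (v - 3)*(v - 2)*(v + 1)*(v^2 - 2*v) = (v - 3)*(v - 2)^2*(v + 1)*(v)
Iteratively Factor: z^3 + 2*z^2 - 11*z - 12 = (z + 1)*(z^2 + z - 12) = (z + 1)*(z + 4)*(z - 3)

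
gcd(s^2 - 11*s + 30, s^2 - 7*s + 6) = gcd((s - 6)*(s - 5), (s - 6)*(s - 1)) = s - 6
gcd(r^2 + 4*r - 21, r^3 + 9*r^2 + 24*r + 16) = 1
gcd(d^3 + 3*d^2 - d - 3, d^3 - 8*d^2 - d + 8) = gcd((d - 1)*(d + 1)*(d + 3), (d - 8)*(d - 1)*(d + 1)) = d^2 - 1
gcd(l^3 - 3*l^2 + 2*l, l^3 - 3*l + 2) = l - 1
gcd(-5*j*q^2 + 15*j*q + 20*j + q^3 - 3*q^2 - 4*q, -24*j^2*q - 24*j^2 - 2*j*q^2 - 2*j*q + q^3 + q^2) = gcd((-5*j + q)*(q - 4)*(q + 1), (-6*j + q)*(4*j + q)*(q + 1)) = q + 1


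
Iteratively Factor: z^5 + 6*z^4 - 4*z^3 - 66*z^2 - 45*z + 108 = (z + 3)*(z^4 + 3*z^3 - 13*z^2 - 27*z + 36) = (z + 3)^2*(z^3 - 13*z + 12) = (z - 3)*(z + 3)^2*(z^2 + 3*z - 4) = (z - 3)*(z - 1)*(z + 3)^2*(z + 4)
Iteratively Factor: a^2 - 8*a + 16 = (a - 4)*(a - 4)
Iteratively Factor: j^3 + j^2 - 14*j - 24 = (j + 2)*(j^2 - j - 12) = (j + 2)*(j + 3)*(j - 4)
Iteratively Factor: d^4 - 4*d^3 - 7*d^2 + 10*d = (d)*(d^3 - 4*d^2 - 7*d + 10) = d*(d - 5)*(d^2 + d - 2) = d*(d - 5)*(d + 2)*(d - 1)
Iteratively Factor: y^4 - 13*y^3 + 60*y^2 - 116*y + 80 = (y - 5)*(y^3 - 8*y^2 + 20*y - 16) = (y - 5)*(y - 4)*(y^2 - 4*y + 4) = (y - 5)*(y - 4)*(y - 2)*(y - 2)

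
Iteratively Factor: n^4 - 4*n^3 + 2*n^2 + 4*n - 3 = (n - 1)*(n^3 - 3*n^2 - n + 3) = (n - 1)^2*(n^2 - 2*n - 3) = (n - 1)^2*(n + 1)*(n - 3)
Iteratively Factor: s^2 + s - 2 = (s - 1)*(s + 2)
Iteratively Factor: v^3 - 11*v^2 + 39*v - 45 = (v - 3)*(v^2 - 8*v + 15) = (v - 5)*(v - 3)*(v - 3)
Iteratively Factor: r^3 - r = (r)*(r^2 - 1) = r*(r - 1)*(r + 1)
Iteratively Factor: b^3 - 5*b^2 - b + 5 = (b - 1)*(b^2 - 4*b - 5) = (b - 5)*(b - 1)*(b + 1)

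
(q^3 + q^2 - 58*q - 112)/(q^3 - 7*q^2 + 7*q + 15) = (q^3 + q^2 - 58*q - 112)/(q^3 - 7*q^2 + 7*q + 15)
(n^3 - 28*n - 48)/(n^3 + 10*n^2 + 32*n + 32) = (n - 6)/(n + 4)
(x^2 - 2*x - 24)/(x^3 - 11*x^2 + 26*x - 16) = (x^2 - 2*x - 24)/(x^3 - 11*x^2 + 26*x - 16)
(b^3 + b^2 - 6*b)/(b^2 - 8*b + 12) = b*(b + 3)/(b - 6)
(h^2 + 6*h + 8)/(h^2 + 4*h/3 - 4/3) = 3*(h + 4)/(3*h - 2)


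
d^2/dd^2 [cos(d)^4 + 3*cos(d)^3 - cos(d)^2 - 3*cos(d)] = 3*cos(d)/4 - 4*cos(2*d)^2 - 27*cos(3*d)/4 + 2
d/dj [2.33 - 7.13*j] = -7.13000000000000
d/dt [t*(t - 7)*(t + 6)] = 3*t^2 - 2*t - 42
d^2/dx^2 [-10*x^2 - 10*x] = -20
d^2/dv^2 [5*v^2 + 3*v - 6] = 10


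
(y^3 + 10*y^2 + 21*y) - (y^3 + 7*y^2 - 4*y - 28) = 3*y^2 + 25*y + 28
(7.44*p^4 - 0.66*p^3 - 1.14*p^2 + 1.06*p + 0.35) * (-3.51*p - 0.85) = -26.1144*p^5 - 4.0074*p^4 + 4.5624*p^3 - 2.7516*p^2 - 2.1295*p - 0.2975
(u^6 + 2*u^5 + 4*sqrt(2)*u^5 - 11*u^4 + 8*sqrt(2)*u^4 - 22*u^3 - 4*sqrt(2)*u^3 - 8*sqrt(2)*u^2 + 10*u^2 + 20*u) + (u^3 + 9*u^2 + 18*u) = u^6 + 2*u^5 + 4*sqrt(2)*u^5 - 11*u^4 + 8*sqrt(2)*u^4 - 21*u^3 - 4*sqrt(2)*u^3 - 8*sqrt(2)*u^2 + 19*u^2 + 38*u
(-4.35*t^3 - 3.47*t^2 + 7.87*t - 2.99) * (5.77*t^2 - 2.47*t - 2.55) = -25.0995*t^5 - 9.2774*t^4 + 65.0733*t^3 - 27.8427*t^2 - 12.6832*t + 7.6245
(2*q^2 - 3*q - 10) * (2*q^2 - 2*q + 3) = 4*q^4 - 10*q^3 - 8*q^2 + 11*q - 30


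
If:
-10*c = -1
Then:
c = 1/10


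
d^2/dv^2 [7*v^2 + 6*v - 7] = 14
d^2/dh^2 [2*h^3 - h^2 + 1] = 12*h - 2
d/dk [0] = 0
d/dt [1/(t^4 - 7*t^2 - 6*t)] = 2*(-2*t^3 + 7*t + 3)/(t^2*(-t^3 + 7*t + 6)^2)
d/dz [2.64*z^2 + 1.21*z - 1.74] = 5.28*z + 1.21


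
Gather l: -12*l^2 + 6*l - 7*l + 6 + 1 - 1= -12*l^2 - l + 6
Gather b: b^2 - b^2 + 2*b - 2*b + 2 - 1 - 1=0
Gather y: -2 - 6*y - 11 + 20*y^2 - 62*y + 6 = 20*y^2 - 68*y - 7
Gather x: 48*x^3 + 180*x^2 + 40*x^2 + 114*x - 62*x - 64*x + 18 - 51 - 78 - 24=48*x^3 + 220*x^2 - 12*x - 135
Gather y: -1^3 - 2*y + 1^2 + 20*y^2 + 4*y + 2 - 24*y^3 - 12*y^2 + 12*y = -24*y^3 + 8*y^2 + 14*y + 2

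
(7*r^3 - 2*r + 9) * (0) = 0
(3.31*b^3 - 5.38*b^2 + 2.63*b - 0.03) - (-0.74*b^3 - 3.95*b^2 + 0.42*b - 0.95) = 4.05*b^3 - 1.43*b^2 + 2.21*b + 0.92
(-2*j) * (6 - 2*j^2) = 4*j^3 - 12*j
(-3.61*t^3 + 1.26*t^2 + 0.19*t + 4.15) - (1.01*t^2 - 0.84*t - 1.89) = -3.61*t^3 + 0.25*t^2 + 1.03*t + 6.04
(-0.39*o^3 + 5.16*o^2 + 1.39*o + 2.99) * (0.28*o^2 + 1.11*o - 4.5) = -0.1092*o^5 + 1.0119*o^4 + 7.8718*o^3 - 20.8399*o^2 - 2.9361*o - 13.455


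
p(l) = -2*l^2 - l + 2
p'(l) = -4*l - 1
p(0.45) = 1.14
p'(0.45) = -2.80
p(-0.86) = 1.38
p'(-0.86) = 2.44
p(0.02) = 1.98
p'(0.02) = -1.08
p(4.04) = -34.68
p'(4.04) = -17.16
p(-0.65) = 1.80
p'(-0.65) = 1.60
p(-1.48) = -0.90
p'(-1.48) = 4.92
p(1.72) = -5.64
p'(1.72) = -7.88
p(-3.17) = -14.93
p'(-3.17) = 11.68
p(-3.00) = -13.00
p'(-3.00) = 11.00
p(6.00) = -76.00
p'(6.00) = -25.00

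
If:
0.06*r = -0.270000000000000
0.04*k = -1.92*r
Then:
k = 216.00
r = -4.50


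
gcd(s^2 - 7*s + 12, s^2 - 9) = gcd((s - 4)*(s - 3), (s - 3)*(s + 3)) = s - 3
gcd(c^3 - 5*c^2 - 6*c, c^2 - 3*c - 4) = c + 1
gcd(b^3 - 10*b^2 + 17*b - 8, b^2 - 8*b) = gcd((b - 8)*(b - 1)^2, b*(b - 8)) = b - 8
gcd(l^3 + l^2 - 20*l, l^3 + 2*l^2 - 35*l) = l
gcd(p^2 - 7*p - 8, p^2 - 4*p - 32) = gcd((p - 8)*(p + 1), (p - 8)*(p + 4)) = p - 8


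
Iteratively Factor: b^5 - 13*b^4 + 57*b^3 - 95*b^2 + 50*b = (b - 1)*(b^4 - 12*b^3 + 45*b^2 - 50*b) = (b - 5)*(b - 1)*(b^3 - 7*b^2 + 10*b) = b*(b - 5)*(b - 1)*(b^2 - 7*b + 10) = b*(b - 5)*(b - 2)*(b - 1)*(b - 5)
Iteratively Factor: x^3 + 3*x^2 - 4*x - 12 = (x + 2)*(x^2 + x - 6) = (x - 2)*(x + 2)*(x + 3)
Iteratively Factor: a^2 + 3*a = (a)*(a + 3)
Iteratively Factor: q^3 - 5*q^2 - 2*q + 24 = (q - 3)*(q^2 - 2*q - 8) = (q - 3)*(q + 2)*(q - 4)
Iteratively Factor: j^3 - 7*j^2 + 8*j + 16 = (j + 1)*(j^2 - 8*j + 16) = (j - 4)*(j + 1)*(j - 4)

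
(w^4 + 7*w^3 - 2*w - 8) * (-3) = -3*w^4 - 21*w^3 + 6*w + 24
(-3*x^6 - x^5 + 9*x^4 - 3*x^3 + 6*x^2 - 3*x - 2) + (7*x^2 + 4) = -3*x^6 - x^5 + 9*x^4 - 3*x^3 + 13*x^2 - 3*x + 2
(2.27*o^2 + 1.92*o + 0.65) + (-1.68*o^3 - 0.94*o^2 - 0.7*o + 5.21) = -1.68*o^3 + 1.33*o^2 + 1.22*o + 5.86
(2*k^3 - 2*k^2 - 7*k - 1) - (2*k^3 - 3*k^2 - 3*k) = k^2 - 4*k - 1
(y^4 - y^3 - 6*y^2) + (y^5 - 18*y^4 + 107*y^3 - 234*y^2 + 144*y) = y^5 - 17*y^4 + 106*y^3 - 240*y^2 + 144*y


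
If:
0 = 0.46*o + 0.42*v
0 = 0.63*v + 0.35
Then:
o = 0.51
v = -0.56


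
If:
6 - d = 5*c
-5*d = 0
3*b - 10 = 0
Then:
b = 10/3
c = 6/5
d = 0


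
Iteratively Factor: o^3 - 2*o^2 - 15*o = (o - 5)*(o^2 + 3*o) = o*(o - 5)*(o + 3)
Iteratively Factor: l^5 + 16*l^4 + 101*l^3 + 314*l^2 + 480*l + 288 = (l + 4)*(l^4 + 12*l^3 + 53*l^2 + 102*l + 72) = (l + 3)*(l + 4)*(l^3 + 9*l^2 + 26*l + 24) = (l + 3)^2*(l + 4)*(l^2 + 6*l + 8) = (l + 2)*(l + 3)^2*(l + 4)*(l + 4)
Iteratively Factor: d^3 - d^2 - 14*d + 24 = (d - 3)*(d^2 + 2*d - 8) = (d - 3)*(d + 4)*(d - 2)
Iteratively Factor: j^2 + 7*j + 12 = (j + 3)*(j + 4)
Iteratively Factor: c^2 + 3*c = (c)*(c + 3)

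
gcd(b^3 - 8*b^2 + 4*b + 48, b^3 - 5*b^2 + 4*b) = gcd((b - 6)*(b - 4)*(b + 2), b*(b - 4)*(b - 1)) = b - 4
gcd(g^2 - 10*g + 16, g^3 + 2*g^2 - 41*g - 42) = 1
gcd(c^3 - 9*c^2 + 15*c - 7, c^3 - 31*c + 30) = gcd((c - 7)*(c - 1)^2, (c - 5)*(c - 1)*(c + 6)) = c - 1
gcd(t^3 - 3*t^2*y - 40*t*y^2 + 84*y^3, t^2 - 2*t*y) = -t + 2*y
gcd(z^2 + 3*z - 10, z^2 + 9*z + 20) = z + 5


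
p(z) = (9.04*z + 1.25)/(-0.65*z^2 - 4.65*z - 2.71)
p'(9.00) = 0.05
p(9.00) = -0.85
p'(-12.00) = 0.49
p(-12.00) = 2.65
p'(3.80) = 0.08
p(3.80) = -1.20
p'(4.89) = 0.08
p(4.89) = -1.11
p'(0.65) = -0.42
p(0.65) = -1.19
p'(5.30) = 0.07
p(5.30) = -1.08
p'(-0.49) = -52.35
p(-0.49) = 5.41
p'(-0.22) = -6.35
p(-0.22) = 0.43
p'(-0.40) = -20.21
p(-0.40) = 2.48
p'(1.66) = 0.00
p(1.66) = -1.33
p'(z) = (1.3*z + 4.65)*(9.04*z + 1.25)/(-0.65*z^2 - 4.65*z - 2.71)^2 + 9.04/(-0.65*z^2 - 4.65*z - 2.71)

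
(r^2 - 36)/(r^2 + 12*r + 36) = (r - 6)/(r + 6)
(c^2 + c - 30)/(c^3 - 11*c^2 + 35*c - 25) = (c + 6)/(c^2 - 6*c + 5)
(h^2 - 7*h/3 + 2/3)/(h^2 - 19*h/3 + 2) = (h - 2)/(h - 6)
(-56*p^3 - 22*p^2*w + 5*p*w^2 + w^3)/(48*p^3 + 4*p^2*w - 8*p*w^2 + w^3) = (-7*p - w)/(6*p - w)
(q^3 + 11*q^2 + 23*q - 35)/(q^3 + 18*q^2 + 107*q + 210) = (q - 1)/(q + 6)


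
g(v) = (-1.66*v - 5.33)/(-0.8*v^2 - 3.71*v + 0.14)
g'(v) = (-1.66*v - 5.33)*(1.6*v + 3.71)/(-0.8*v^2 - 3.71*v + 0.14)^2 - 1.66/(-0.8*v^2 - 3.71*v + 0.14) = (1.328*v^2 + 6.1586*v - (1.6*v + 3.71)*(1.66*v + 5.33) - 0.2324)/(0.8*v^2 + 3.71*v - 0.14)^2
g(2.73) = 0.62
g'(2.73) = -0.21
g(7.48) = 0.25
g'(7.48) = -0.03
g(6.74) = 0.27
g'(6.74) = -0.04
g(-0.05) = -16.22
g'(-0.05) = -187.13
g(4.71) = 0.37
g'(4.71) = -0.07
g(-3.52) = 0.16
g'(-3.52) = -0.60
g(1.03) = 1.55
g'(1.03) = -1.47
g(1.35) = 1.20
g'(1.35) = -0.85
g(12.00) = 0.16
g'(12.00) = -0.01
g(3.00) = 0.57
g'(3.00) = -0.17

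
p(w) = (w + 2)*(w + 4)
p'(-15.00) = -24.00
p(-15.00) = 143.00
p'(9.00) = 24.00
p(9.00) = 143.00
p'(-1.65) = 2.70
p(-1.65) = 0.82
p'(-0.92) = 4.16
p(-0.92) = 3.33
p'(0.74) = 7.48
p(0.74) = 12.99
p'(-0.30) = 5.40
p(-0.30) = 6.29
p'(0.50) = 7.00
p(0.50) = 11.25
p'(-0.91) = 4.18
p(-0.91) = 3.37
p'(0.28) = 6.56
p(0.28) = 9.76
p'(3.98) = 13.96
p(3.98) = 47.72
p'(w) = 2*w + 6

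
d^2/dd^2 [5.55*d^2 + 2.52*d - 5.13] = 11.1000000000000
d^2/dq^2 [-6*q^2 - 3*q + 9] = -12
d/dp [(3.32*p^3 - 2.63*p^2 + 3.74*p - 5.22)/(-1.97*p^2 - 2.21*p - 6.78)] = (-6.5404*p^4 - 14.6744*p^3 - 54.3487*p^2 + 15.096*p - 36.8934)/(3.8809*p^4 + 8.7074*p^3 + 31.5973*p^2 + 29.9676*p + 45.9684)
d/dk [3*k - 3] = 3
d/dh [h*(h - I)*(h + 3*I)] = 3*h^2 + 4*I*h + 3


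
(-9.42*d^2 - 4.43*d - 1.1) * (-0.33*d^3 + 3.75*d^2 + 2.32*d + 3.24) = 3.1086*d^5 - 33.8631*d^4 - 38.1039*d^3 - 44.9234*d^2 - 16.9052*d - 3.564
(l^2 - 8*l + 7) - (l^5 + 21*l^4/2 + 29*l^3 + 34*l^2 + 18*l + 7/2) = -l^5 - 21*l^4/2 - 29*l^3 - 33*l^2 - 26*l + 7/2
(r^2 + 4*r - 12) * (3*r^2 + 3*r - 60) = 3*r^4 + 15*r^3 - 84*r^2 - 276*r + 720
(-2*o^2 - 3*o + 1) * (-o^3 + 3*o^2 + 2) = 2*o^5 - 3*o^4 - 10*o^3 - o^2 - 6*o + 2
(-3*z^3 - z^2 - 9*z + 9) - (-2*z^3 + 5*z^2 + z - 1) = -z^3 - 6*z^2 - 10*z + 10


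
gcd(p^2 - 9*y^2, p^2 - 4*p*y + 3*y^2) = -p + 3*y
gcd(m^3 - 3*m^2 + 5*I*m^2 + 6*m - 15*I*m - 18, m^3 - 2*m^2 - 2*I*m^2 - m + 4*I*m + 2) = m - I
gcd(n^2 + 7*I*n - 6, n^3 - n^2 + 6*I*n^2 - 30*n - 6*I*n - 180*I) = n + 6*I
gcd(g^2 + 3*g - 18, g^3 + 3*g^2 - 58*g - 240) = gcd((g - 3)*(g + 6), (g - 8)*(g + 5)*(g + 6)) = g + 6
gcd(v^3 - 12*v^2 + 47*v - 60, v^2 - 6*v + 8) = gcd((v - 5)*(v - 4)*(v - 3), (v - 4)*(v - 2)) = v - 4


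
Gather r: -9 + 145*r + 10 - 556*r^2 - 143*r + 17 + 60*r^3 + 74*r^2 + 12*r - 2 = 60*r^3 - 482*r^2 + 14*r + 16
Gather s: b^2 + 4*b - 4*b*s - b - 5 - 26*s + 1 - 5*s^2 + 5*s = b^2 + 3*b - 5*s^2 + s*(-4*b - 21) - 4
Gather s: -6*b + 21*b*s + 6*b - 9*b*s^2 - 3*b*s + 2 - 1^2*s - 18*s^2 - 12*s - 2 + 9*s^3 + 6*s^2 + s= 9*s^3 + s^2*(-9*b - 12) + s*(18*b - 12)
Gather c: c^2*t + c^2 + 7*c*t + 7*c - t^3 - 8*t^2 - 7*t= c^2*(t + 1) + c*(7*t + 7) - t^3 - 8*t^2 - 7*t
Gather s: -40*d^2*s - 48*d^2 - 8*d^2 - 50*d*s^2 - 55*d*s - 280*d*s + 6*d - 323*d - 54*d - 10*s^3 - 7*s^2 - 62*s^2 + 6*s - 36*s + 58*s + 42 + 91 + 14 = -56*d^2 - 371*d - 10*s^3 + s^2*(-50*d - 69) + s*(-40*d^2 - 335*d + 28) + 147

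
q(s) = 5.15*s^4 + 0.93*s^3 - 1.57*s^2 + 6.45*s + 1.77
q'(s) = 20.6*s^3 + 2.79*s^2 - 3.14*s + 6.45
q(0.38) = 4.15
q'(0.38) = 6.79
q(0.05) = 2.09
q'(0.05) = 6.30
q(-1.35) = 5.02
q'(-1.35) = -34.91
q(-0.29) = -0.22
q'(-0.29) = 7.09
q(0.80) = 8.51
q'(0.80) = 16.27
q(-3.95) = 1148.19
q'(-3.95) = -1207.19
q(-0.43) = -1.19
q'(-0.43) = 6.68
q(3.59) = 903.15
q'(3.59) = 984.26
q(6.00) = 6859.23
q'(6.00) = 4537.65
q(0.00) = 1.77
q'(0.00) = 6.45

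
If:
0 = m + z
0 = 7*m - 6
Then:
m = 6/7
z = -6/7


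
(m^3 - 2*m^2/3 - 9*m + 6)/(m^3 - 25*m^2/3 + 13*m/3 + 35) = (3*m^2 + 7*m - 6)/(3*m^2 - 16*m - 35)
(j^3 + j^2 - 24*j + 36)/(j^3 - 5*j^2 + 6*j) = (j + 6)/j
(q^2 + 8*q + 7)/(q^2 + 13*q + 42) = (q + 1)/(q + 6)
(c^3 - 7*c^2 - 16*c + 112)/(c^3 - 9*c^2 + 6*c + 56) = (c + 4)/(c + 2)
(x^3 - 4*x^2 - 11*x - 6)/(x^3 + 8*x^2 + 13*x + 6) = (x - 6)/(x + 6)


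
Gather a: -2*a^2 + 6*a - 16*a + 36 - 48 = -2*a^2 - 10*a - 12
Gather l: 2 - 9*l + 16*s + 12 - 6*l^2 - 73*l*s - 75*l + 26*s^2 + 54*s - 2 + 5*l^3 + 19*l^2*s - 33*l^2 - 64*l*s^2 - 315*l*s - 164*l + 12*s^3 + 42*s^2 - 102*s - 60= 5*l^3 + l^2*(19*s - 39) + l*(-64*s^2 - 388*s - 248) + 12*s^3 + 68*s^2 - 32*s - 48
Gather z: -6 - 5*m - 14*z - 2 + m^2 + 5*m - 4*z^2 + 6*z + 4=m^2 - 4*z^2 - 8*z - 4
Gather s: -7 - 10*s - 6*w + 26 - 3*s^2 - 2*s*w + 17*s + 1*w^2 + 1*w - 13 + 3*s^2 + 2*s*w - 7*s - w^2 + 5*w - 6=0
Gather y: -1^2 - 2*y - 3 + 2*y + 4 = 0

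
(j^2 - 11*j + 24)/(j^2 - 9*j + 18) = (j - 8)/(j - 6)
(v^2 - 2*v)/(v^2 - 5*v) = (v - 2)/(v - 5)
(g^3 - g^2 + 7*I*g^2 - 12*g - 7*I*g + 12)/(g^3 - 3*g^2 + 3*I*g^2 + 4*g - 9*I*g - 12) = (g^2 + g*(-1 + 3*I) - 3*I)/(g^2 - g*(3 + I) + 3*I)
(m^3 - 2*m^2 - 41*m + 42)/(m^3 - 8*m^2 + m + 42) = (m^2 + 5*m - 6)/(m^2 - m - 6)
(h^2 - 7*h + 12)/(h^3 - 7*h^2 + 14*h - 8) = (h - 3)/(h^2 - 3*h + 2)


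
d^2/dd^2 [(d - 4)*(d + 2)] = 2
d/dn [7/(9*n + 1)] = -63/(9*n + 1)^2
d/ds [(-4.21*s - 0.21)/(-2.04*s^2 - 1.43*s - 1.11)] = (-8.5884*s^2 - 0.8568*s + 4.3728)/(4.1616*s^4 + 5.8344*s^3 + 6.5737*s^2 + 3.1746*s + 1.2321)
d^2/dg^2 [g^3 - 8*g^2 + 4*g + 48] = 6*g - 16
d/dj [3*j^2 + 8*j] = 6*j + 8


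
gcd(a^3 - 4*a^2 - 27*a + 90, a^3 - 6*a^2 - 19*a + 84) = a - 3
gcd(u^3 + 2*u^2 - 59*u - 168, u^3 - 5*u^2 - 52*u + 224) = u^2 - u - 56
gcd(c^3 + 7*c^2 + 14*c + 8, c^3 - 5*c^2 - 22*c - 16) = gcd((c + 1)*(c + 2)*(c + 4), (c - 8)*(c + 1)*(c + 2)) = c^2 + 3*c + 2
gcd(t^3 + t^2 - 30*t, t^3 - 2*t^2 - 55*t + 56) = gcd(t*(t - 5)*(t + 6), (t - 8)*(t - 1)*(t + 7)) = 1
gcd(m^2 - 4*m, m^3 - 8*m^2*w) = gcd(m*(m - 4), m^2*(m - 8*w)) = m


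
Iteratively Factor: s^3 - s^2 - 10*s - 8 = (s + 2)*(s^2 - 3*s - 4) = (s - 4)*(s + 2)*(s + 1)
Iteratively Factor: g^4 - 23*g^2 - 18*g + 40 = (g + 2)*(g^3 - 2*g^2 - 19*g + 20) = (g - 5)*(g + 2)*(g^2 + 3*g - 4) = (g - 5)*(g - 1)*(g + 2)*(g + 4)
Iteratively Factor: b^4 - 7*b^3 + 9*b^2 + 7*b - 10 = (b + 1)*(b^3 - 8*b^2 + 17*b - 10) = (b - 2)*(b + 1)*(b^2 - 6*b + 5) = (b - 5)*(b - 2)*(b + 1)*(b - 1)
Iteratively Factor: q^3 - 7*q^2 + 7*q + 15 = (q + 1)*(q^2 - 8*q + 15) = (q - 3)*(q + 1)*(q - 5)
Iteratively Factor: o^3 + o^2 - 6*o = (o - 2)*(o^2 + 3*o) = (o - 2)*(o + 3)*(o)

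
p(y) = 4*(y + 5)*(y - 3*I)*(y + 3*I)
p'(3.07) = 271.90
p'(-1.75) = 2.75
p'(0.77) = 73.91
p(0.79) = 222.89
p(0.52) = 204.69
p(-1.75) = 156.81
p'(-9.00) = 648.00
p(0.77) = 221.40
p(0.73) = 218.49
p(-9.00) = -1440.00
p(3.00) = 576.00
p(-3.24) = 137.26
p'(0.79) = 75.09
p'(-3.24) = 32.37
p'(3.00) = 264.00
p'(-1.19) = 5.39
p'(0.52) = 60.04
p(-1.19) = 158.74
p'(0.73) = 71.59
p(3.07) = 594.76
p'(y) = 4*(y + 5)*(y - 3*I) + 4*(y + 5)*(y + 3*I) + 4*(y - 3*I)*(y + 3*I) = 12*y^2 + 40*y + 36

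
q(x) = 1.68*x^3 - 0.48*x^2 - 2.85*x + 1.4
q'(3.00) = 39.63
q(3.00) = 33.89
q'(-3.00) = 45.39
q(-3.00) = -39.73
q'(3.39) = 51.82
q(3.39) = 51.67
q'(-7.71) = 304.15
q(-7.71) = -775.13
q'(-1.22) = 5.82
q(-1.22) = 1.11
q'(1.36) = 5.17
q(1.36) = 0.86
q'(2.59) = 28.47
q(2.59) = 19.99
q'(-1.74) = 14.08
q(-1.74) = -3.94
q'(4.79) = 108.19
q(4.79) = 161.37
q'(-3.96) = 79.99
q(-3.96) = -99.17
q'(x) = 5.04*x^2 - 0.96*x - 2.85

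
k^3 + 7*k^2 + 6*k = k*(k + 1)*(k + 6)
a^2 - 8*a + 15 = (a - 5)*(a - 3)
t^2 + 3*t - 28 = (t - 4)*(t + 7)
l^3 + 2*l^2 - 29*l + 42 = (l - 3)*(l - 2)*(l + 7)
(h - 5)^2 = h^2 - 10*h + 25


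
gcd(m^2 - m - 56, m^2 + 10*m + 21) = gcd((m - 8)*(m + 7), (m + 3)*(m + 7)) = m + 7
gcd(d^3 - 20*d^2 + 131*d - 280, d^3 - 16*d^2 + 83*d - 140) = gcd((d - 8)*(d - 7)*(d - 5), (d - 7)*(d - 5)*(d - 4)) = d^2 - 12*d + 35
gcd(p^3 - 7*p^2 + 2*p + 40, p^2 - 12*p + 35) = p - 5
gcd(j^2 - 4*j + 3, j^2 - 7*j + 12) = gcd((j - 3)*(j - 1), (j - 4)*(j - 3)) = j - 3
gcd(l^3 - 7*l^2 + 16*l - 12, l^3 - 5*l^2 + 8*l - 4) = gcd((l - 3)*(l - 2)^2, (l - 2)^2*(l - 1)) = l^2 - 4*l + 4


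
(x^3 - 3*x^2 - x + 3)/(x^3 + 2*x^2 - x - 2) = (x - 3)/(x + 2)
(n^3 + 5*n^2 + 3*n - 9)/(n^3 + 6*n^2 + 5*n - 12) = (n + 3)/(n + 4)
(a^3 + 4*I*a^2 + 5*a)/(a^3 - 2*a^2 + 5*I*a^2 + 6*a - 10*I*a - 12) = a*(a + 5*I)/(a^2 + 2*a*(-1 + 3*I) - 12*I)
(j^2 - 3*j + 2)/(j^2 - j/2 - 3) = 2*(j - 1)/(2*j + 3)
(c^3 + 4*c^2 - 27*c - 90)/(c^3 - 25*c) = (c^2 + 9*c + 18)/(c*(c + 5))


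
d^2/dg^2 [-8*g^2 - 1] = -16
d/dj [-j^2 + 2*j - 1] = 2 - 2*j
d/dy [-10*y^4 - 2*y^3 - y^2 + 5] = 2*y*(-20*y^2 - 3*y - 1)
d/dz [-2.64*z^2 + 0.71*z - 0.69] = 0.71 - 5.28*z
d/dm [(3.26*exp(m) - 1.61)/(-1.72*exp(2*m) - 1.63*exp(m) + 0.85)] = (5.6072*exp(2*m) - 5.5384*exp(m) + 0.1467)*exp(m)/(2.9584*exp(4*m) + 5.6072*exp(3*m) - 0.2671*exp(2*m) - 2.771*exp(m) + 0.7225)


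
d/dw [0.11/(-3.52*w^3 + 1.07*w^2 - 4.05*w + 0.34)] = (1.1616*w^2 - 0.2354*w + 0.4455)/(3.52*w^3 - 1.07*w^2 + 4.05*w - 0.34)^2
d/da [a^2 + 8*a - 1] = 2*a + 8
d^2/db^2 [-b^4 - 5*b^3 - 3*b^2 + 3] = -12*b^2 - 30*b - 6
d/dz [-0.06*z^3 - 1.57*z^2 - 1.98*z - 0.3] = -0.18*z^2 - 3.14*z - 1.98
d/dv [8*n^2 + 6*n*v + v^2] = 6*n + 2*v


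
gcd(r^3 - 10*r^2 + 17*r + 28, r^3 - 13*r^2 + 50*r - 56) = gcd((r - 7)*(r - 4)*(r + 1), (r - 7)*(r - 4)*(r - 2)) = r^2 - 11*r + 28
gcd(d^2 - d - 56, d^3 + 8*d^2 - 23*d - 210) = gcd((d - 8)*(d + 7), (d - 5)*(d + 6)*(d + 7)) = d + 7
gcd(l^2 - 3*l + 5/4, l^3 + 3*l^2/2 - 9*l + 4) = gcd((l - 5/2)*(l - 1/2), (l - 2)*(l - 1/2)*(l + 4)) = l - 1/2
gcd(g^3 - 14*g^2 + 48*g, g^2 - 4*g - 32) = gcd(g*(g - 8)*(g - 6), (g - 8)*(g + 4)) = g - 8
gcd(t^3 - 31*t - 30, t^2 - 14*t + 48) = t - 6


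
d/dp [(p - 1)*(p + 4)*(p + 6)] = 3*p^2 + 18*p + 14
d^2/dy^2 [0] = 0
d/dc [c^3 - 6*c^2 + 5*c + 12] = 3*c^2 - 12*c + 5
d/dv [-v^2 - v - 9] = -2*v - 1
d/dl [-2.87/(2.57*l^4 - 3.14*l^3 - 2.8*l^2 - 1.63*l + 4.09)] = (29.5036*l^3 - 27.0354*l^2 - 16.072*l - 4.6781)/(-2.57*l^4 + 3.14*l^3 + 2.8*l^2 + 1.63*l - 4.09)^2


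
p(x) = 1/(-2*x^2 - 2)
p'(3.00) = 0.03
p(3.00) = -0.05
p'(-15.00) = 0.00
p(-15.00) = 0.00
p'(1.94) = 0.09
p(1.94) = -0.10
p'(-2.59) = -0.04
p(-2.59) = -0.06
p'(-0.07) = -0.07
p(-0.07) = -0.50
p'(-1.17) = -0.21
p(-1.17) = -0.21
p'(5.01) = 0.01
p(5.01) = -0.02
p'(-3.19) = -0.03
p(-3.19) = -0.04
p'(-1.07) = -0.23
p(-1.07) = -0.23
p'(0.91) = 0.27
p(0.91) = -0.27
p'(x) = 4*x/(-2*x^2 - 2)^2 = x/(x^2 + 1)^2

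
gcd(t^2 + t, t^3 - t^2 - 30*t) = t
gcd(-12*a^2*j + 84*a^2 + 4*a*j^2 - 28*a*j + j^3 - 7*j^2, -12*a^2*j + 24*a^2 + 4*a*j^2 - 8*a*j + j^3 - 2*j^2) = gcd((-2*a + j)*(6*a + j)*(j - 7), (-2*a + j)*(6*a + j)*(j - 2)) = 12*a^2 - 4*a*j - j^2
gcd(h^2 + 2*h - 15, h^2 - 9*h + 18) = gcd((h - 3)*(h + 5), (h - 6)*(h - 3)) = h - 3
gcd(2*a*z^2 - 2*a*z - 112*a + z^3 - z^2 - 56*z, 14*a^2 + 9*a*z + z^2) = 2*a + z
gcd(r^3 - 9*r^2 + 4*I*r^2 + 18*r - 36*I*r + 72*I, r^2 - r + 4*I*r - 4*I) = r + 4*I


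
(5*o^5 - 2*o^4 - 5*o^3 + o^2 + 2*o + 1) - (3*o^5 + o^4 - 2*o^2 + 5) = 2*o^5 - 3*o^4 - 5*o^3 + 3*o^2 + 2*o - 4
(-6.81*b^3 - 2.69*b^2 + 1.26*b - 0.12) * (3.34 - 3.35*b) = 22.8135*b^4 - 13.7339*b^3 - 13.2056*b^2 + 4.6104*b - 0.4008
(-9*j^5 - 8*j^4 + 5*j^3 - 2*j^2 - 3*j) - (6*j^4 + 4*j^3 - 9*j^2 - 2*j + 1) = -9*j^5 - 14*j^4 + j^3 + 7*j^2 - j - 1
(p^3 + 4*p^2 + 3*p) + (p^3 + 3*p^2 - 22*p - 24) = 2*p^3 + 7*p^2 - 19*p - 24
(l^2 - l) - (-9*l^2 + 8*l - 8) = 10*l^2 - 9*l + 8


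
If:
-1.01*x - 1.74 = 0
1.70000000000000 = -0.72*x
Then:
No Solution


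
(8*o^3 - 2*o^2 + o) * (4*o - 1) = 32*o^4 - 16*o^3 + 6*o^2 - o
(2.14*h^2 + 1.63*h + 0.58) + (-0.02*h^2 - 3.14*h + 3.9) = 2.12*h^2 - 1.51*h + 4.48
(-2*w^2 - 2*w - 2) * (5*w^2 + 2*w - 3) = -10*w^4 - 14*w^3 - 8*w^2 + 2*w + 6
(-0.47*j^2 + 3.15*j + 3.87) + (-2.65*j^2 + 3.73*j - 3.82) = -3.12*j^2 + 6.88*j + 0.0500000000000003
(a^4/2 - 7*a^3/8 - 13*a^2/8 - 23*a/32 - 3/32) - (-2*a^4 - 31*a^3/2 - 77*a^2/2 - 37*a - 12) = 5*a^4/2 + 117*a^3/8 + 295*a^2/8 + 1161*a/32 + 381/32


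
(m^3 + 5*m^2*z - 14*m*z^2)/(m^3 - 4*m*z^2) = (m + 7*z)/(m + 2*z)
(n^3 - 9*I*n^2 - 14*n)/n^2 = n - 9*I - 14/n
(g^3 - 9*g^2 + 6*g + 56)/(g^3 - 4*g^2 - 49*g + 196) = (g + 2)/(g + 7)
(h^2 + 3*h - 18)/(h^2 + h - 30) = (h - 3)/(h - 5)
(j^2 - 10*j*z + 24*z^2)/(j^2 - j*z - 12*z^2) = (j - 6*z)/(j + 3*z)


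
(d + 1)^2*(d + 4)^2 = d^4 + 10*d^3 + 33*d^2 + 40*d + 16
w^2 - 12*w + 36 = (w - 6)^2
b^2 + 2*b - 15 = (b - 3)*(b + 5)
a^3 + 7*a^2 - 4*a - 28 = (a - 2)*(a + 2)*(a + 7)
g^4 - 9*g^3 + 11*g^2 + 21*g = g*(g - 7)*(g - 3)*(g + 1)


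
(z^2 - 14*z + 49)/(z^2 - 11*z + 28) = (z - 7)/(z - 4)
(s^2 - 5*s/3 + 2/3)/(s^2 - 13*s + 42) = (3*s^2 - 5*s + 2)/(3*(s^2 - 13*s + 42))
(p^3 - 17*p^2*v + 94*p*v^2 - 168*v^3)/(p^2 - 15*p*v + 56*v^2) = (p^2 - 10*p*v + 24*v^2)/(p - 8*v)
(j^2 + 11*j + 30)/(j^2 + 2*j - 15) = (j + 6)/(j - 3)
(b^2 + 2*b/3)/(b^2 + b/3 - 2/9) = 3*b/(3*b - 1)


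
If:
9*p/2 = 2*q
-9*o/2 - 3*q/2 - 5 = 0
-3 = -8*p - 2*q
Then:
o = -581/450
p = 6/25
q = 27/50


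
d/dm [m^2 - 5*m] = 2*m - 5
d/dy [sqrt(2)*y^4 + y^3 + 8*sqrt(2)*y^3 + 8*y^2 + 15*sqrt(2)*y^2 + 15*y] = 4*sqrt(2)*y^3 + 3*y^2 + 24*sqrt(2)*y^2 + 16*y + 30*sqrt(2)*y + 15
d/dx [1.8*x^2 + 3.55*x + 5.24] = 3.6*x + 3.55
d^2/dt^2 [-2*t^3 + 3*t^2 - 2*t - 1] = 6 - 12*t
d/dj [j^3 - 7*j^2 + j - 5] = 3*j^2 - 14*j + 1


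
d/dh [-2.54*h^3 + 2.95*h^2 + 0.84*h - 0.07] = -7.62*h^2 + 5.9*h + 0.84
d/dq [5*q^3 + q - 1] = 15*q^2 + 1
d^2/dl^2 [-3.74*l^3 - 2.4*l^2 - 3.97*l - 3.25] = -22.44*l - 4.8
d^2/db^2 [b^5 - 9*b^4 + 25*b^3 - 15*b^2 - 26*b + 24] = 20*b^3 - 108*b^2 + 150*b - 30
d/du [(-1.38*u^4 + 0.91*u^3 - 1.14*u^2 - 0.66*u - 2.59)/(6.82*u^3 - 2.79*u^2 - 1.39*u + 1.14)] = (-9.4116*u^6 + 7.7004*u^5 + 10.9905*u^4 + 0.1798*u^3 + 55.8468*u^2 - 17.0514*u - 4.3525)/(46.5124*u^6 - 38.0556*u^5 - 11.1755*u^4 + 23.3058*u^3 - 4.4291*u^2 - 3.1692*u + 1.2996)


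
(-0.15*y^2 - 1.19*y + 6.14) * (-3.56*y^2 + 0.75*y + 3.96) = 0.534*y^4 + 4.1239*y^3 - 23.3449*y^2 - 0.1074*y + 24.3144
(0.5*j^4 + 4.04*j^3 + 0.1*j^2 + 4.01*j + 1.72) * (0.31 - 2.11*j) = -1.055*j^5 - 8.3694*j^4 + 1.0414*j^3 - 8.4301*j^2 - 2.3861*j + 0.5332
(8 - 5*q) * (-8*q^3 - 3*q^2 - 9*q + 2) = 40*q^4 - 49*q^3 + 21*q^2 - 82*q + 16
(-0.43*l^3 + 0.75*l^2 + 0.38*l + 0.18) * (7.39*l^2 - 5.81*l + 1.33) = -3.1777*l^5 + 8.0408*l^4 - 2.1212*l^3 + 0.1199*l^2 - 0.5404*l + 0.2394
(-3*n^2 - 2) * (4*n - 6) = -12*n^3 + 18*n^2 - 8*n + 12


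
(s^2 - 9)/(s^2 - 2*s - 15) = (s - 3)/(s - 5)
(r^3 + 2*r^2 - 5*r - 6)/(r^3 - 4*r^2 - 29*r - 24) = (r - 2)/(r - 8)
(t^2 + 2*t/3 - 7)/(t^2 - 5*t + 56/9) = 3*(t + 3)/(3*t - 8)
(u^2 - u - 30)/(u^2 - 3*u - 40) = (u - 6)/(u - 8)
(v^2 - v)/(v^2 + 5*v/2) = 2*(v - 1)/(2*v + 5)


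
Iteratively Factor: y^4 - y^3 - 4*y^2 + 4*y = (y + 2)*(y^3 - 3*y^2 + 2*y) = (y - 2)*(y + 2)*(y^2 - y) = (y - 2)*(y - 1)*(y + 2)*(y)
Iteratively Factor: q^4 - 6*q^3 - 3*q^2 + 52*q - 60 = (q + 3)*(q^3 - 9*q^2 + 24*q - 20) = (q - 2)*(q + 3)*(q^2 - 7*q + 10) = (q - 2)^2*(q + 3)*(q - 5)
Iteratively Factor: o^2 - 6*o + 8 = (o - 4)*(o - 2)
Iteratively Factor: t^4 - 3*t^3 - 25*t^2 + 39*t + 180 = (t - 5)*(t^3 + 2*t^2 - 15*t - 36) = (t - 5)*(t + 3)*(t^2 - t - 12) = (t - 5)*(t - 4)*(t + 3)*(t + 3)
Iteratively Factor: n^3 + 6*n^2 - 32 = (n + 4)*(n^2 + 2*n - 8) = (n - 2)*(n + 4)*(n + 4)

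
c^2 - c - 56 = (c - 8)*(c + 7)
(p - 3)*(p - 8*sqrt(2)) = p^2 - 8*sqrt(2)*p - 3*p + 24*sqrt(2)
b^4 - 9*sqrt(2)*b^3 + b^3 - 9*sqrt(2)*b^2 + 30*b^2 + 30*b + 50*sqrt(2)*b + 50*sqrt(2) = (b + 1)*(b - 5*sqrt(2))^2*(b + sqrt(2))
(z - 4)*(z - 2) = z^2 - 6*z + 8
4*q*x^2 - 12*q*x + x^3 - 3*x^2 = x*(4*q + x)*(x - 3)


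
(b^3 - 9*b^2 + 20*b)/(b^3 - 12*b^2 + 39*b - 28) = b*(b - 5)/(b^2 - 8*b + 7)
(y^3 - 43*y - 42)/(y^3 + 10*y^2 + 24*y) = (y^2 - 6*y - 7)/(y*(y + 4))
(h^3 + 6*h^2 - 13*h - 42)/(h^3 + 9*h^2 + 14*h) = (h - 3)/h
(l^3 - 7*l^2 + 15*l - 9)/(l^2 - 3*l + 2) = (l^2 - 6*l + 9)/(l - 2)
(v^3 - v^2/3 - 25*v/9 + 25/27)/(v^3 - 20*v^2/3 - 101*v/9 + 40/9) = (v - 5/3)/(v - 8)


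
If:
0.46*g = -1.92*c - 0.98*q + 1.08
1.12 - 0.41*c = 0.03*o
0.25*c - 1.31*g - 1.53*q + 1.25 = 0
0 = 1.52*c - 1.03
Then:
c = 0.68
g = 2.98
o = 28.07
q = -1.63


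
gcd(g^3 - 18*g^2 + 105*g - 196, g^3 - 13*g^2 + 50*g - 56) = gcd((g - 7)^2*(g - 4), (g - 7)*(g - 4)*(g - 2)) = g^2 - 11*g + 28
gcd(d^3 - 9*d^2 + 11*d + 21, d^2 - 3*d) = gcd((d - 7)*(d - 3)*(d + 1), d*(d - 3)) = d - 3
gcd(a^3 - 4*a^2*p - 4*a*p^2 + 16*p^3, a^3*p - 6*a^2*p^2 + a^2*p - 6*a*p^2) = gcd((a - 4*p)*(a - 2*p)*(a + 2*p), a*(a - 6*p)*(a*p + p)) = 1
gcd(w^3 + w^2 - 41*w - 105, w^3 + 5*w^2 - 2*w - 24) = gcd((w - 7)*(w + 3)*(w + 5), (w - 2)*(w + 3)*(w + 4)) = w + 3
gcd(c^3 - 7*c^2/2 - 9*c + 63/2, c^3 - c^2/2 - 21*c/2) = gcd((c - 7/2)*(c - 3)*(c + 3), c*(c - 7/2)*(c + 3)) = c^2 - c/2 - 21/2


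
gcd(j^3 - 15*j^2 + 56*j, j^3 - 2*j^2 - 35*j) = j^2 - 7*j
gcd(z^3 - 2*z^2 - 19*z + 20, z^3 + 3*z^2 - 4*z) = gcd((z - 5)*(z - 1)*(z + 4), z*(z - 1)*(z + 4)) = z^2 + 3*z - 4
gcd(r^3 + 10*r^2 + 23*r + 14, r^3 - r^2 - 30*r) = 1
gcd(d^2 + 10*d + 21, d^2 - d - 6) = 1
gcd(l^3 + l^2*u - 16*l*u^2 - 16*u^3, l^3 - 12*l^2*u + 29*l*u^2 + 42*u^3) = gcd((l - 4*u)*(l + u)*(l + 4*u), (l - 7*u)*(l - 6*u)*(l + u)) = l + u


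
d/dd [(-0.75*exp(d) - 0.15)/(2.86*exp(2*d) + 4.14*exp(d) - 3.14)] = (2.145*exp(2*d) + 0.858*exp(d) + 2.976)*exp(d)/(8.1796*exp(4*d) + 23.6808*exp(3*d) - 0.821200000000001*exp(2*d) - 25.9992*exp(d) + 9.8596)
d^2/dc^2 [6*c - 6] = 0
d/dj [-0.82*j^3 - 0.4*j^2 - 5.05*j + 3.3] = -2.46*j^2 - 0.8*j - 5.05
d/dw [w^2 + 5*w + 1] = 2*w + 5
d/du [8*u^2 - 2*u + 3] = 16*u - 2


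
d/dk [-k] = -1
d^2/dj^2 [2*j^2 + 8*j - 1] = 4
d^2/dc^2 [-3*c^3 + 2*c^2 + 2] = 4 - 18*c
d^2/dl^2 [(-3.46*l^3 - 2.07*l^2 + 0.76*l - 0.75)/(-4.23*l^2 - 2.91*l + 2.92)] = (5.6843418860808e-14*l^5 - 1.13686837721616e-13*l^4 + 65.914614*l^3 + 57.5230500000001*l^2 + 176.076618*l + 53.613102)/(75.686967*l^6 + 156.205017*l^5 - 49.281615*l^4 - 191.016765*l^3 + 34.01946*l^2 + 74.435472*l - 24.897088)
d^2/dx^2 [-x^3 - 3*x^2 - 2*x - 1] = -6*x - 6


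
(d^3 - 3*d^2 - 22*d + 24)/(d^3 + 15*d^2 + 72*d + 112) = (d^2 - 7*d + 6)/(d^2 + 11*d + 28)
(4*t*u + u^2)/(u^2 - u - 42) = u*(4*t + u)/(u^2 - u - 42)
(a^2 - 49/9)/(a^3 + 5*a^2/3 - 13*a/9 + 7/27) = 3*(3*a - 7)/(9*a^2 - 6*a + 1)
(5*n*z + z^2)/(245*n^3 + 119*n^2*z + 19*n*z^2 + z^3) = z/(49*n^2 + 14*n*z + z^2)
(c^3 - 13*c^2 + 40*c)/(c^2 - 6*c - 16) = c*(c - 5)/(c + 2)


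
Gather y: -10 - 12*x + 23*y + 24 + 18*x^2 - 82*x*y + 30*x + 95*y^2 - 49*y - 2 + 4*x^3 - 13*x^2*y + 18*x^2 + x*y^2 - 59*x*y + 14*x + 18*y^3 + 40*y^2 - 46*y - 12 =4*x^3 + 36*x^2 + 32*x + 18*y^3 + y^2*(x + 135) + y*(-13*x^2 - 141*x - 72)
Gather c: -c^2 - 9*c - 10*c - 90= -c^2 - 19*c - 90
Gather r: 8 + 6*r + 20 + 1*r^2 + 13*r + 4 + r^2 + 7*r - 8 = 2*r^2 + 26*r + 24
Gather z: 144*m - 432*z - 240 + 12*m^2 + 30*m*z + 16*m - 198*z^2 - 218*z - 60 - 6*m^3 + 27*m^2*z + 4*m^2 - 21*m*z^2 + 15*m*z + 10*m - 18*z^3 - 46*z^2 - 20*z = -6*m^3 + 16*m^2 + 170*m - 18*z^3 + z^2*(-21*m - 244) + z*(27*m^2 + 45*m - 670) - 300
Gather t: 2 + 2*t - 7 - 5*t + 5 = -3*t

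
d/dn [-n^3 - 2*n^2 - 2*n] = -3*n^2 - 4*n - 2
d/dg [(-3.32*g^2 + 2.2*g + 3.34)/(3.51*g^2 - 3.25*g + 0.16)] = (3.068*g^2 - 24.5092*g + 11.207)/(12.3201*g^4 - 22.815*g^3 + 11.6857*g^2 - 1.04*g + 0.0256)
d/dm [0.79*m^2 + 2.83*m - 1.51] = 1.58*m + 2.83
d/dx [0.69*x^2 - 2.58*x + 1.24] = 1.38*x - 2.58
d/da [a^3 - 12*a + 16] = 3*a^2 - 12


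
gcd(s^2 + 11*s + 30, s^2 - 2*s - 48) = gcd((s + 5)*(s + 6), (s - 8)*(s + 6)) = s + 6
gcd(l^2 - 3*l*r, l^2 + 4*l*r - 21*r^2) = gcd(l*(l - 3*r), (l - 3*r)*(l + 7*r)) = -l + 3*r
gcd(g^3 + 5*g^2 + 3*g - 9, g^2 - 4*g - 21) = g + 3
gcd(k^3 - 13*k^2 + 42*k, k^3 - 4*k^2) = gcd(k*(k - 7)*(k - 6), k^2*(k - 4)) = k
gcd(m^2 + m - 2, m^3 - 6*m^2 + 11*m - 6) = m - 1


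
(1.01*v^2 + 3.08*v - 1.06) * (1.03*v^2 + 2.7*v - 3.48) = 1.0403*v^4 + 5.8994*v^3 + 3.7094*v^2 - 13.5804*v + 3.6888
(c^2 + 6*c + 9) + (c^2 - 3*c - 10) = 2*c^2 + 3*c - 1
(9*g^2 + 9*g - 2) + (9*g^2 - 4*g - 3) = 18*g^2 + 5*g - 5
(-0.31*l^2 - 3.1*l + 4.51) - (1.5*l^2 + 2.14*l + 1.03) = -1.81*l^2 - 5.24*l + 3.48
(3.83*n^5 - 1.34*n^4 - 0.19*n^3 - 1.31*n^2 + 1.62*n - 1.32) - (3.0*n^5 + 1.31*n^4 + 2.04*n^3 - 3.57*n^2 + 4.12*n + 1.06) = 0.83*n^5 - 2.65*n^4 - 2.23*n^3 + 2.26*n^2 - 2.5*n - 2.38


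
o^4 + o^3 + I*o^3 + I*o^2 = o^2*(o + 1)*(o + I)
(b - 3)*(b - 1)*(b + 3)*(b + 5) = b^4 + 4*b^3 - 14*b^2 - 36*b + 45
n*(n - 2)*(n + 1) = n^3 - n^2 - 2*n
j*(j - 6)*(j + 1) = j^3 - 5*j^2 - 6*j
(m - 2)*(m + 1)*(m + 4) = m^3 + 3*m^2 - 6*m - 8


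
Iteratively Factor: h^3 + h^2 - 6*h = (h + 3)*(h^2 - 2*h) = (h - 2)*(h + 3)*(h)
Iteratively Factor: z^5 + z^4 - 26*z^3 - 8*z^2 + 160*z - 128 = (z + 4)*(z^4 - 3*z^3 - 14*z^2 + 48*z - 32) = (z - 1)*(z + 4)*(z^3 - 2*z^2 - 16*z + 32) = (z - 1)*(z + 4)^2*(z^2 - 6*z + 8) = (z - 4)*(z - 1)*(z + 4)^2*(z - 2)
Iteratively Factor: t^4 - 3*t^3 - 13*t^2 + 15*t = (t - 1)*(t^3 - 2*t^2 - 15*t) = (t - 5)*(t - 1)*(t^2 + 3*t) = (t - 5)*(t - 1)*(t + 3)*(t)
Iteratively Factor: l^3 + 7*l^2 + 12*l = (l + 3)*(l^2 + 4*l) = (l + 3)*(l + 4)*(l)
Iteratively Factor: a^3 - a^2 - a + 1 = (a - 1)*(a^2 - 1) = (a - 1)^2*(a + 1)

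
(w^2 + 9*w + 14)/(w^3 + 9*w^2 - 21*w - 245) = (w + 2)/(w^2 + 2*w - 35)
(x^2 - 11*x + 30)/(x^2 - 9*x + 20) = (x - 6)/(x - 4)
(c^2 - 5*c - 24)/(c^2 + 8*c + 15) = (c - 8)/(c + 5)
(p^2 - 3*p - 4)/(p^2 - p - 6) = (-p^2 + 3*p + 4)/(-p^2 + p + 6)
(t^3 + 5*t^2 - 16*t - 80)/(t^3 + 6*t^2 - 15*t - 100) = (t + 4)/(t + 5)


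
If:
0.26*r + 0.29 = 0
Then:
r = -1.12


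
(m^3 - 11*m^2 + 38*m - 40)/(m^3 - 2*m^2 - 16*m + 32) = (m - 5)/(m + 4)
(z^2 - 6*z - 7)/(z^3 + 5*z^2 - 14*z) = (z^2 - 6*z - 7)/(z*(z^2 + 5*z - 14))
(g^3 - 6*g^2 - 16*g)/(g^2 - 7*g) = (g^2 - 6*g - 16)/(g - 7)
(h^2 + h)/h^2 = (h + 1)/h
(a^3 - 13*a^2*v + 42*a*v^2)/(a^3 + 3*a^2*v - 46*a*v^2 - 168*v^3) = a*(a - 6*v)/(a^2 + 10*a*v + 24*v^2)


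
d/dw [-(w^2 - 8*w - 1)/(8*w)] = (-w^2 - 1)/(8*w^2)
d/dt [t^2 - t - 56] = 2*t - 1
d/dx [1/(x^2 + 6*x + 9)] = 2*(-x - 3)/(x^2 + 6*x + 9)^2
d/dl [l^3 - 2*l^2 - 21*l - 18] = 3*l^2 - 4*l - 21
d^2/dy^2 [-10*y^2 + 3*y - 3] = -20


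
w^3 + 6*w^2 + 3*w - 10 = (w - 1)*(w + 2)*(w + 5)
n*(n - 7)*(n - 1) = n^3 - 8*n^2 + 7*n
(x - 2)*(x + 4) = x^2 + 2*x - 8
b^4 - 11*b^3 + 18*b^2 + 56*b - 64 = (b - 8)*(b - 4)*(b - 1)*(b + 2)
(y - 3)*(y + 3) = y^2 - 9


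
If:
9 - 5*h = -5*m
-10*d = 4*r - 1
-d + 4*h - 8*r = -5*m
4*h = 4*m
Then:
No Solution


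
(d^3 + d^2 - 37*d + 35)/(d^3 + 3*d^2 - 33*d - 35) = (d - 1)/(d + 1)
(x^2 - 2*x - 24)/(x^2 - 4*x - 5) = (-x^2 + 2*x + 24)/(-x^2 + 4*x + 5)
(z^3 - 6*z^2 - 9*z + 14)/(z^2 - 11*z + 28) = (z^2 + z - 2)/(z - 4)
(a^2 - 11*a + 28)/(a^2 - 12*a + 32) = (a - 7)/(a - 8)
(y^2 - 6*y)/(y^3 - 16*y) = (y - 6)/(y^2 - 16)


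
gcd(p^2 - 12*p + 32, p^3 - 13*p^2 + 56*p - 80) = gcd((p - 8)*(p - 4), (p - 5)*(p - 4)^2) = p - 4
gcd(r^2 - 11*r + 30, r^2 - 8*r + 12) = r - 6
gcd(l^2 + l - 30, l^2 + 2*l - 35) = l - 5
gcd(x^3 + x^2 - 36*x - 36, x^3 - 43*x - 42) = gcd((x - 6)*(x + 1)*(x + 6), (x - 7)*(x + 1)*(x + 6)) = x^2 + 7*x + 6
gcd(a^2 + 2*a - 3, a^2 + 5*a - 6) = a - 1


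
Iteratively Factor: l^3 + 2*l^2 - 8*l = (l - 2)*(l^2 + 4*l) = (l - 2)*(l + 4)*(l)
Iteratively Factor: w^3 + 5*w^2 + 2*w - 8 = (w + 2)*(w^2 + 3*w - 4) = (w - 1)*(w + 2)*(w + 4)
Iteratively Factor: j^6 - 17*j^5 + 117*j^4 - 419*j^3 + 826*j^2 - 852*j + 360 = (j - 5)*(j^5 - 12*j^4 + 57*j^3 - 134*j^2 + 156*j - 72) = (j - 5)*(j - 2)*(j^4 - 10*j^3 + 37*j^2 - 60*j + 36) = (j - 5)*(j - 3)*(j - 2)*(j^3 - 7*j^2 + 16*j - 12) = (j - 5)*(j - 3)*(j - 2)^2*(j^2 - 5*j + 6) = (j - 5)*(j - 3)*(j - 2)^3*(j - 3)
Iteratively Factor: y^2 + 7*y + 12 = (y + 3)*(y + 4)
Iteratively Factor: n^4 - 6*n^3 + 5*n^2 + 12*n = (n - 4)*(n^3 - 2*n^2 - 3*n) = (n - 4)*(n - 3)*(n^2 + n) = (n - 4)*(n - 3)*(n + 1)*(n)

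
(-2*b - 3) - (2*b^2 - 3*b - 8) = -2*b^2 + b + 5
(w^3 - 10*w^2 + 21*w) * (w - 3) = w^4 - 13*w^3 + 51*w^2 - 63*w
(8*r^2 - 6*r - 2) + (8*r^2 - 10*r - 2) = 16*r^2 - 16*r - 4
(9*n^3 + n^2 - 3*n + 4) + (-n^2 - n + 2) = 9*n^3 - 4*n + 6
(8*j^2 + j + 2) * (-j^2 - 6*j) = -8*j^4 - 49*j^3 - 8*j^2 - 12*j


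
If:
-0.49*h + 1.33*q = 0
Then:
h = 2.71428571428571*q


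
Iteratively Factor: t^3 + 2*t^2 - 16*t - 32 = (t - 4)*(t^2 + 6*t + 8) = (t - 4)*(t + 2)*(t + 4)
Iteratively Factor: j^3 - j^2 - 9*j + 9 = (j + 3)*(j^2 - 4*j + 3) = (j - 1)*(j + 3)*(j - 3)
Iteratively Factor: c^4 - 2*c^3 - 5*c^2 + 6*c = (c - 3)*(c^3 + c^2 - 2*c) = c*(c - 3)*(c^2 + c - 2) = c*(c - 3)*(c - 1)*(c + 2)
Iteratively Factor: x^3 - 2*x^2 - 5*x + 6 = (x + 2)*(x^2 - 4*x + 3) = (x - 1)*(x + 2)*(x - 3)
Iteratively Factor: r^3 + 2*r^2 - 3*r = (r - 1)*(r^2 + 3*r) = (r - 1)*(r + 3)*(r)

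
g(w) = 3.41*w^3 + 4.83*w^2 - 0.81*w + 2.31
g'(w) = 10.23*w^2 + 9.66*w - 0.81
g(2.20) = 60.21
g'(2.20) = 69.96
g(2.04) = 49.71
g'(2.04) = 61.47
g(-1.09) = 4.52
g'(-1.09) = 0.81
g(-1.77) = -0.03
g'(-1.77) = 14.14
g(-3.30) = -64.96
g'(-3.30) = 78.72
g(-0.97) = 4.53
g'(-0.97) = -0.55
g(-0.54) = 3.62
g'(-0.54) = -3.04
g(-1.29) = 4.07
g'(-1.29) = 3.75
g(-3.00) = -43.86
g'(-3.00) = 62.28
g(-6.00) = -555.51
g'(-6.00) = 309.51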